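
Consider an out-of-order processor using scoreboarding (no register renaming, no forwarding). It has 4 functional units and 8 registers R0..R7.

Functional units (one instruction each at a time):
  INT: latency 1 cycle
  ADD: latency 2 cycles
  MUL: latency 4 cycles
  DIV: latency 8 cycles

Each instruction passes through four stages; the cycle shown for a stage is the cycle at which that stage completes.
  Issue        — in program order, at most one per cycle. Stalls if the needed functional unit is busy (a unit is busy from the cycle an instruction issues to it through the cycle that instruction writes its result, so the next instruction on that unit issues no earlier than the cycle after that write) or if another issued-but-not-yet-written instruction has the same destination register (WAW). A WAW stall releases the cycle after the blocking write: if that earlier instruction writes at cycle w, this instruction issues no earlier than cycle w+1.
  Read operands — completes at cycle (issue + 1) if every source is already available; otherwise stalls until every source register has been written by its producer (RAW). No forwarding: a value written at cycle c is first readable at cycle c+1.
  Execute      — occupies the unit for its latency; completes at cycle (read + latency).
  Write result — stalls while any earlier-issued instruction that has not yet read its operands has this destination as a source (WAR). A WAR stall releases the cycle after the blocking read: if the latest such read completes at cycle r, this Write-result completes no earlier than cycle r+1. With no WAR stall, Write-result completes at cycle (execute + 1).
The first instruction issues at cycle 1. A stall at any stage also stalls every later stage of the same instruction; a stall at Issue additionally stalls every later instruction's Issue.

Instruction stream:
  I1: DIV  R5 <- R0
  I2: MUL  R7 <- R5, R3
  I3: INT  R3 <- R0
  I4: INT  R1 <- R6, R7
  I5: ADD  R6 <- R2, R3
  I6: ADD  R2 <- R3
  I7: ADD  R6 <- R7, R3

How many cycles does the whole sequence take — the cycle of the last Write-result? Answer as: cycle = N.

[I1] 1/2/10/11
[I2] 2/12/16/17  (RAW R5: wait I1 write@11)
[I3] 3/4/5/13  (WAR R3: wait I2 read@12)
[I4] 14/18/19/20  (struct: INT busy until I3 writes@13; RAW R7: wait I2 write@17)
[I5] 15/16/18/19
[I6] 20/21/23/24  (struct: ADD busy until I5 writes@19)
[I7] 25/26/28/29  (struct: ADD busy until I6 writes@24)

cycle = 29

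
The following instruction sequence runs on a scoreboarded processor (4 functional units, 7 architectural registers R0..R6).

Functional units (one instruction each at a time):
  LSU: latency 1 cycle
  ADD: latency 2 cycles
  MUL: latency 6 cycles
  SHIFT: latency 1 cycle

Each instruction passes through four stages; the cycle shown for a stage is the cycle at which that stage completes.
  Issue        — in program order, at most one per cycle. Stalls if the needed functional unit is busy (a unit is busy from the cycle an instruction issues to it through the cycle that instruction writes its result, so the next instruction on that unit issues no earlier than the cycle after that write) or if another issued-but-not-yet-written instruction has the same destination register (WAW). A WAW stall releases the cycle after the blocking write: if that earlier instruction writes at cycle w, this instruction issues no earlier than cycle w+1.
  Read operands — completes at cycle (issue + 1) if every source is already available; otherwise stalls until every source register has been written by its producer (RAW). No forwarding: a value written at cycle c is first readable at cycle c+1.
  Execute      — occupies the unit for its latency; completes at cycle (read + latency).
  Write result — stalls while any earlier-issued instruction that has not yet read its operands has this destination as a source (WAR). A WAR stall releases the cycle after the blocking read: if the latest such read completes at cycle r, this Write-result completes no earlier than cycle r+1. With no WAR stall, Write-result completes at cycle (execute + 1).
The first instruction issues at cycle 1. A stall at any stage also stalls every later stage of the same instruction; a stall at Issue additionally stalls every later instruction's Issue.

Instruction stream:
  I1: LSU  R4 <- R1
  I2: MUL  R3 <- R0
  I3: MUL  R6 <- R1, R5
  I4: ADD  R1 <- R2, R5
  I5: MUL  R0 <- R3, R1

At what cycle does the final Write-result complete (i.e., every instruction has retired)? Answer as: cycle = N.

cycle = 28

[1] I1 issues→LSU
[2] I1 reads; I2 issues→MUL
[3] I1 exec-done; I2 reads
[4] I1 writes R4
[9] I2 exec-done
[10] I2 writes R3
[11] I3 issues→MUL
[12] I3 reads; I4 issues→ADD
[13] I4 reads
[15] I4 exec-done
[16] I4 writes R1
[18] I3 exec-done
[19] I3 writes R6
[20] I5 issues→MUL
[21] I5 reads
[27] I5 exec-done
[28] I5 writes R0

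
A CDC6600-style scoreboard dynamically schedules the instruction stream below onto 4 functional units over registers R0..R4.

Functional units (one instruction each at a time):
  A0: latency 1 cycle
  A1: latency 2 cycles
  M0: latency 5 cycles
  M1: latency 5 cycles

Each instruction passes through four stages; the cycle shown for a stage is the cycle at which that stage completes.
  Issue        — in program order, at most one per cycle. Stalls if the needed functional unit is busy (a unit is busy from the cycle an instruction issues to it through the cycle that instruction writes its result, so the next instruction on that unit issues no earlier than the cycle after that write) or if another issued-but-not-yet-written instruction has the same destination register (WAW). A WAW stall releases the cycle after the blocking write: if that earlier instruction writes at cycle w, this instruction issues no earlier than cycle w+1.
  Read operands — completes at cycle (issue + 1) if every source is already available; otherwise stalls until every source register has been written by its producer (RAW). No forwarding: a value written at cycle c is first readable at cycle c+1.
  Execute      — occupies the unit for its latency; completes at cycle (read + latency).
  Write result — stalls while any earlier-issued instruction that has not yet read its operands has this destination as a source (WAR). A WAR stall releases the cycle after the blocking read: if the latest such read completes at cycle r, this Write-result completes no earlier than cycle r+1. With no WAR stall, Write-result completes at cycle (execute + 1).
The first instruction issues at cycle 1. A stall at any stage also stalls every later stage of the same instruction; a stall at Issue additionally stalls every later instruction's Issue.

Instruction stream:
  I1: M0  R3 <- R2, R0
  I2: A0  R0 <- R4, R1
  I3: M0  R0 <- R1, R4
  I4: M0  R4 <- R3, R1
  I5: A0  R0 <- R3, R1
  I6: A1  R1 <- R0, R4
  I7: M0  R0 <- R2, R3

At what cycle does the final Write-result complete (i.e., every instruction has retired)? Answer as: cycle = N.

I1 -> (1, 2, 7, 8)
I2 -> (2, 3, 4, 5)
I3 -> (9, 10, 15, 16)  // struct: M0 busy until I1 writes@8
I4 -> (17, 18, 23, 24)  // struct: M0 busy until I3 writes@16
I5 -> (18, 19, 20, 21)
I6 -> (19, 25, 27, 28)  // RAW R4: wait I4 write@24
I7 -> (25, 26, 31, 32)  // struct: M0 busy until I4 writes@24

cycle = 32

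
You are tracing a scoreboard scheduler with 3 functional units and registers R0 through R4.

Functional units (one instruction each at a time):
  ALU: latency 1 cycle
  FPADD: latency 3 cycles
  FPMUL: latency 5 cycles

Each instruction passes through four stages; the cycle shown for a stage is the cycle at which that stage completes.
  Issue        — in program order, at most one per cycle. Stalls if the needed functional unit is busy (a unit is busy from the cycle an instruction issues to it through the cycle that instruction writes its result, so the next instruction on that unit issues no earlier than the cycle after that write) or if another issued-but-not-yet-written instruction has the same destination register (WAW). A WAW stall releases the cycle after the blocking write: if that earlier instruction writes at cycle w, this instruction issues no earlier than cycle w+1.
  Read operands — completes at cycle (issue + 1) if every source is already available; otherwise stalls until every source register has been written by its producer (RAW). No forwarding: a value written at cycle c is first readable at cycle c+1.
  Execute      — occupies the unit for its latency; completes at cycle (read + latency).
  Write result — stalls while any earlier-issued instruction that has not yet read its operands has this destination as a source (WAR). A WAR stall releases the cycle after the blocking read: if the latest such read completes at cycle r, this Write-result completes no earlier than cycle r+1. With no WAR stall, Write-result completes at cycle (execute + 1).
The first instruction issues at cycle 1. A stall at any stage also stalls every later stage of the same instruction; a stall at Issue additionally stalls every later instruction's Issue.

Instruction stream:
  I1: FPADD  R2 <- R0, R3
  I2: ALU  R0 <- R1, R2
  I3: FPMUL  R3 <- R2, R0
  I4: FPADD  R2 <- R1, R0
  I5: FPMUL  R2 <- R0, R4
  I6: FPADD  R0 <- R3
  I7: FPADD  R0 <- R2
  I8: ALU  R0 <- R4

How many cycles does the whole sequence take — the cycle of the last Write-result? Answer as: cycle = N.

1) issue 1, read 2, done 5, write 6
2) issue 2, read 7, done 8, write 9  <RAW R2: wait I1 write@6>
3) issue 3, read 10, done 15, write 16  <RAW R0: wait I2 write@9>
4) issue 7, read 10, done 13, write 14  <struct: FPADD busy until I1 writes@6 / RAW R0: wait I2 write@9>
5) issue 17, read 18, done 23, write 24  <struct: FPMUL busy until I3 writes@16>
6) issue 18, read 19, done 22, write 23
7) issue 24, read 25, done 28, write 29  <struct: FPADD busy until I6 writes@23>
8) issue 30, read 31, done 32, write 33  <WAW R0: wait I7 write@29>

cycle = 33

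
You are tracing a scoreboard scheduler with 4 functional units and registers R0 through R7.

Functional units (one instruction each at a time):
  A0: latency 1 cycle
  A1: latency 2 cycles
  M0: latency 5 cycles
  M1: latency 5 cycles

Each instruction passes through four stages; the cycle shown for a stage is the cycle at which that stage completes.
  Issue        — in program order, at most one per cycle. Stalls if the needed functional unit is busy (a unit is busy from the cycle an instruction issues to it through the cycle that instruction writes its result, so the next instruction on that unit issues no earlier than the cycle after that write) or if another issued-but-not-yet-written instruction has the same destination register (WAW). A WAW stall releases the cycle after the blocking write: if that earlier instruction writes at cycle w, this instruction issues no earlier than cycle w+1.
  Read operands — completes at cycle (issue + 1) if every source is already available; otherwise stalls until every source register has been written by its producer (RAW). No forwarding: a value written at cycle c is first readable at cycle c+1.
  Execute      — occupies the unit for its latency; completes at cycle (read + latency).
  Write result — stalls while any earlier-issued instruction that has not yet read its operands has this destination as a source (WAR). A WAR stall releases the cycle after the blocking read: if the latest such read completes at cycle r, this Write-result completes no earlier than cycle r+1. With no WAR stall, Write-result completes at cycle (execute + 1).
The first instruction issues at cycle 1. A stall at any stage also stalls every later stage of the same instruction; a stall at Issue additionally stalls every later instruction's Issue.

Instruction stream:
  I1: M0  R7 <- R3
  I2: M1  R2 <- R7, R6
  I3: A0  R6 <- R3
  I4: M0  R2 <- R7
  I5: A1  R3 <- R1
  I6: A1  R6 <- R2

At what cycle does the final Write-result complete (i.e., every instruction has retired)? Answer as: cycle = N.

cycle = 27

  I1 | 1 | 2 | 7 | 8
  I2 | 2 | 9 | 14 | 15   RAW R7: wait I1 write@8
  I3 | 3 | 4 | 5 | 10   WAR R6: wait I2 read@9
  I4 | 16 | 17 | 22 | 23   WAW R2: wait I2 write@15
  I5 | 17 | 18 | 20 | 21
  I6 | 22 | 24 | 26 | 27   struct: A1 busy until I5 writes@21 · RAW R2: wait I4 write@23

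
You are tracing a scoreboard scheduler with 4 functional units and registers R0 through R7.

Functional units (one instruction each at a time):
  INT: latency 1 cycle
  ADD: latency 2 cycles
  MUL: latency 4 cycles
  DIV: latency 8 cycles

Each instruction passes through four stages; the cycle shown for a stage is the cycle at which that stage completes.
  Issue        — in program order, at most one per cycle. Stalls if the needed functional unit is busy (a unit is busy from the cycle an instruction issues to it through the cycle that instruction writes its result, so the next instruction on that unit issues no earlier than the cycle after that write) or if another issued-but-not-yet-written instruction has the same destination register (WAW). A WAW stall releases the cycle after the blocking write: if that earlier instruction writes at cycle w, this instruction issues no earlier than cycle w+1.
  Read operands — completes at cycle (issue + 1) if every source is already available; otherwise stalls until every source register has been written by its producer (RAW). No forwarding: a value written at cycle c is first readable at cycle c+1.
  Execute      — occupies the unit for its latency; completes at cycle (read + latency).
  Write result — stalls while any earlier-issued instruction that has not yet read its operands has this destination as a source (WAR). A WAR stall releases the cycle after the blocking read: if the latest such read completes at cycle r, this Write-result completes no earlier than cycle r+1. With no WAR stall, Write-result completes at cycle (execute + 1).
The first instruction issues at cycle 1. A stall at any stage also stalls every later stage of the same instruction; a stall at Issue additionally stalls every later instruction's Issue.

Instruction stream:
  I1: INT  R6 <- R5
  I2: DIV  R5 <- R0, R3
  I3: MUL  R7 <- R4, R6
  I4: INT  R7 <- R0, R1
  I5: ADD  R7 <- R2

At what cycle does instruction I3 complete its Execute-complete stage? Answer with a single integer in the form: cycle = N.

cycle = 9

  I1 | 1 | 2 | 3 | 4
  I2 | 2 | 3 | 11 | 12
  I3 | 3 | 5 | 9 | 10   RAW R6: wait I1 write@4
  I4 | 11 | 12 | 13 | 14   WAW R7: wait I3 write@10
  I5 | 15 | 16 | 18 | 19   WAW R7: wait I4 write@14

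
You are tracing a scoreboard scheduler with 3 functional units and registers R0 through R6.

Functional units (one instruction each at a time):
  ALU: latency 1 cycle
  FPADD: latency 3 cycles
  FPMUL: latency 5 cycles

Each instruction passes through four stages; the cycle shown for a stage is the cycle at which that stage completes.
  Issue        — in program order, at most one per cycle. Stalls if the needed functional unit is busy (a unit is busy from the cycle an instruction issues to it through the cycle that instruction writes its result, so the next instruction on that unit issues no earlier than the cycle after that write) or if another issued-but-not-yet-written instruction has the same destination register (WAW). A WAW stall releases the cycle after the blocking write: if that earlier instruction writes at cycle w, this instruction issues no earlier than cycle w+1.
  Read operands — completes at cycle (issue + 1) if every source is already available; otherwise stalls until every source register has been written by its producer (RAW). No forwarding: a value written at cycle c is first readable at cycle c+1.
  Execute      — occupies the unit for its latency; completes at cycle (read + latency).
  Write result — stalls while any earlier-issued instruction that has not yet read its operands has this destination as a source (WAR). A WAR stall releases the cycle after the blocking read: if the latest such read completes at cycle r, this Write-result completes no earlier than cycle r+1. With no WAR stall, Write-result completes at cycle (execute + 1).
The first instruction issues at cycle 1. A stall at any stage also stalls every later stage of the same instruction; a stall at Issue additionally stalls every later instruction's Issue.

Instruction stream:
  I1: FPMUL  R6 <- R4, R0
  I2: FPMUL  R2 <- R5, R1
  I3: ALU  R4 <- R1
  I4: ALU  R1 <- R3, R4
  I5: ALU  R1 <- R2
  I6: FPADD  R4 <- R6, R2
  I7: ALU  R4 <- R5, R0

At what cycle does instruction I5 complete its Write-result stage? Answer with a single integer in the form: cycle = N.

1) issue 1, read 2, done 7, write 8
2) issue 9, read 10, done 15, write 16  <struct: FPMUL busy until I1 writes@8>
3) issue 10, read 11, done 12, write 13
4) issue 14, read 15, done 16, write 17  <struct: ALU busy until I3 writes@13>
5) issue 18, read 19, done 20, write 21  <struct: ALU busy until I4 writes@17>
6) issue 19, read 20, done 23, write 24
7) issue 25, read 26, done 27, write 28  <WAW R4: wait I6 write@24>

cycle = 21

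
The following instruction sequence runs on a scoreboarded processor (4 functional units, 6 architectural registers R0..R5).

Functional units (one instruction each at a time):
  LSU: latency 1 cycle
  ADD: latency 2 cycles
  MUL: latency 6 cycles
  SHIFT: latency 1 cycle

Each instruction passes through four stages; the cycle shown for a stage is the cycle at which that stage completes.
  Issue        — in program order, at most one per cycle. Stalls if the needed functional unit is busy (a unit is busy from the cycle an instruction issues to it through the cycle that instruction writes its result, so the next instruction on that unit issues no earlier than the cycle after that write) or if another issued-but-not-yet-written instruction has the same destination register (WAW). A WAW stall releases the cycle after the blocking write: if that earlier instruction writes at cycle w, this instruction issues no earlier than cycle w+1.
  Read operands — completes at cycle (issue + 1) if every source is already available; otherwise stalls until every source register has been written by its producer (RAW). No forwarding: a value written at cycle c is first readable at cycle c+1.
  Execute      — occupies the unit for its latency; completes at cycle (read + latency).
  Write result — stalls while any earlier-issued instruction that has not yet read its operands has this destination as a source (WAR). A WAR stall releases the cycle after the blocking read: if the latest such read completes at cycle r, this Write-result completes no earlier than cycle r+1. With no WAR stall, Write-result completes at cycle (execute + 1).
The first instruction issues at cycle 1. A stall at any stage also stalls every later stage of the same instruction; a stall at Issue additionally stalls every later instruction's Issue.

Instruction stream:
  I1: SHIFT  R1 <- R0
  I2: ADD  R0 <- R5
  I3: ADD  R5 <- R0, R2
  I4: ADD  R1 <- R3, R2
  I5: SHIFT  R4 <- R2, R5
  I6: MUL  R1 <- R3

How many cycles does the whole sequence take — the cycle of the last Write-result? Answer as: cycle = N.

cycle = 25

t=1  I1 issues→SHIFT
t=2  I1 reads | I2 issues→ADD
t=3  I1 exec-done | I2 reads
t=4  I1 writes R1
t=5  I2 exec-done
t=6  I2 writes R0
t=7  I3 issues→ADD
t=8  I3 reads
t=10  I3 exec-done
t=11  I3 writes R5
t=12  I4 issues→ADD
t=13  I4 reads | I5 issues→SHIFT
t=14  I5 reads
t=15  I4 exec-done | I5 exec-done
t=16  I4 writes R1 | I5 writes R4
t=17  I6 issues→MUL
t=18  I6 reads
t=24  I6 exec-done
t=25  I6 writes R1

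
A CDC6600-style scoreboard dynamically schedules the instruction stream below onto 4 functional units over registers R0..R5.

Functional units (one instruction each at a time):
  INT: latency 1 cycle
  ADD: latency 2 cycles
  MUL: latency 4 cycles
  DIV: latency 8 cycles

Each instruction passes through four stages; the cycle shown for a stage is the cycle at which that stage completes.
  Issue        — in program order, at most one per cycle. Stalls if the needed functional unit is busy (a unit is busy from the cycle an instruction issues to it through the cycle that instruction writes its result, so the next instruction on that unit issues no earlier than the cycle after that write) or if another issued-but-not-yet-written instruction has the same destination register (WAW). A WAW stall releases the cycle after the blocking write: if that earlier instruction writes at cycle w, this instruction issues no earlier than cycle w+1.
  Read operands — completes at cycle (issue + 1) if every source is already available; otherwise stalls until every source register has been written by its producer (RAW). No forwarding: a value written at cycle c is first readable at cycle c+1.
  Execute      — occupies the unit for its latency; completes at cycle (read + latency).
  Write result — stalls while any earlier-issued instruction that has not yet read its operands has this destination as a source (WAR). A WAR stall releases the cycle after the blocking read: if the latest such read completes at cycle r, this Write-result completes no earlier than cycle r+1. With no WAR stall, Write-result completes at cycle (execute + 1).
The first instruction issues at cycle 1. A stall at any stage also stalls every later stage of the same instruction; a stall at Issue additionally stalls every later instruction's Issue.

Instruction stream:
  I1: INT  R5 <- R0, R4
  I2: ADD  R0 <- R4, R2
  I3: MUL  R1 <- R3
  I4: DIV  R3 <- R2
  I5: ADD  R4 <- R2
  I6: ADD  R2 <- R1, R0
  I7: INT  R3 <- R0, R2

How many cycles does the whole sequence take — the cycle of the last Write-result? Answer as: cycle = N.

cycle = 19

  I1 | 1 | 2 | 3 | 4
  I2 | 2 | 3 | 5 | 6
  I3 | 3 | 4 | 8 | 9
  I4 | 4 | 5 | 13 | 14
  I5 | 7 | 8 | 10 | 11   struct: ADD busy until I2 writes@6
  I6 | 12 | 13 | 15 | 16   struct: ADD busy until I5 writes@11
  I7 | 15 | 17 | 18 | 19   WAW R3: wait I4 write@14 · RAW R2: wait I6 write@16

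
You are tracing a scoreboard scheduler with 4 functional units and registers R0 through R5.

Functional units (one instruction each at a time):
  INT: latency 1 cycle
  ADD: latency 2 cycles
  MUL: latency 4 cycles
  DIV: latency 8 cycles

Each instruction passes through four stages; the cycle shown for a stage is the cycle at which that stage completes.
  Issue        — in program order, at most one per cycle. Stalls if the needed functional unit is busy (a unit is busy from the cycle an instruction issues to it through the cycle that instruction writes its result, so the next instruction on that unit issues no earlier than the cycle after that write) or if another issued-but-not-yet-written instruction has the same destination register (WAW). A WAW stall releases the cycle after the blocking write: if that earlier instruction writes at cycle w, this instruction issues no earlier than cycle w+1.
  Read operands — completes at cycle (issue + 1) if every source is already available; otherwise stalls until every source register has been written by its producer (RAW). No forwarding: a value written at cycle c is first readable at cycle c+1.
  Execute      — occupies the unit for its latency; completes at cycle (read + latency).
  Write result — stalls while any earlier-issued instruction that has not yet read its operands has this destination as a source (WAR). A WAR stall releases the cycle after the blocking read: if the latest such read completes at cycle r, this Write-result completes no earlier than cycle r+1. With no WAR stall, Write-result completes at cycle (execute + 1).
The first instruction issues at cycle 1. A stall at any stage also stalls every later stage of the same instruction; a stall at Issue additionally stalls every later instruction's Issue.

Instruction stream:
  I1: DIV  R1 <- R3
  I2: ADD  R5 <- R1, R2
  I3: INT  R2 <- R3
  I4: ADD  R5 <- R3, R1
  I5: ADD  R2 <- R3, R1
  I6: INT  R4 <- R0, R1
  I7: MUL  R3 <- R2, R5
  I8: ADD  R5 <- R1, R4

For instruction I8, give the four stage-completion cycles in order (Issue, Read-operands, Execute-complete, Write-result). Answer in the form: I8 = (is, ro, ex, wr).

c1: issue I1 (DIV)
c2: I1 read-ops · issue I2 (ADD)
c3: issue I3 (INT)
c4: I3 read-ops
c5: I3 finished on INT
c10: I1 finished on DIV
c11: I1→R1
c12: I2 read-ops
c13: I3→R2
c14: I2 finished on ADD
c15: I2→R5
c16: issue I4 (ADD)
c17: I4 read-ops
c19: I4 finished on ADD
c20: I4→R5
c21: issue I5 (ADD)
c22: I5 read-ops · issue I6 (INT)
c23: I6 read-ops · issue I7 (MUL)
c24: I5 finished on ADD · I6 finished on INT
c25: I5→R2 · I6→R4
c26: I7 read-ops · issue I8 (ADD)
c27: I8 read-ops
c29: I8 finished on ADD
c30: I7 finished on MUL · I8→R5
c31: I7→R3

I8 = (26, 27, 29, 30)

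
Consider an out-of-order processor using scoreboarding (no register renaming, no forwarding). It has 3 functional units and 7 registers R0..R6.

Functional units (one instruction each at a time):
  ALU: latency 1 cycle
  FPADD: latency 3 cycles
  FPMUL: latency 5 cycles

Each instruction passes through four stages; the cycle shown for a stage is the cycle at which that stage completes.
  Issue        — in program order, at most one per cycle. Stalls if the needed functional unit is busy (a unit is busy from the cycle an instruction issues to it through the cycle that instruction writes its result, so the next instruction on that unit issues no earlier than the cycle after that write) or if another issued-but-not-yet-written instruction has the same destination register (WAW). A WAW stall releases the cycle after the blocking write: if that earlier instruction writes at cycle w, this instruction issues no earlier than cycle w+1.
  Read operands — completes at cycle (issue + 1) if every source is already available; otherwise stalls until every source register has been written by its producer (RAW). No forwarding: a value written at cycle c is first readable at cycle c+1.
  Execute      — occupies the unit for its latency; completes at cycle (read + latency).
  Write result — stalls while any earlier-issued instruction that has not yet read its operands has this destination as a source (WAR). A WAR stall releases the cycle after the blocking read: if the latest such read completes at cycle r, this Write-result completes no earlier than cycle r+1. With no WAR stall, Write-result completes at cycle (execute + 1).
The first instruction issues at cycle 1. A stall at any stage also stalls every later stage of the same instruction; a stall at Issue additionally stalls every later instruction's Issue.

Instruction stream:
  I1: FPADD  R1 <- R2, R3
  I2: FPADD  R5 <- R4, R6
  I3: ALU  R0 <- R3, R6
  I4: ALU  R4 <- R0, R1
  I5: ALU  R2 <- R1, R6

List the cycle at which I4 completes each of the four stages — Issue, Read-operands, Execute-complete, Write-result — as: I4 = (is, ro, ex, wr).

I1  is:1  ro:2  ex:5  wr:6
I2  is:7  ro:8  ex:11  wr:12  — struct: FPADD busy until I1 writes@6
I3  is:8  ro:9  ex:10  wr:11
I4  is:12  ro:13  ex:14  wr:15  — struct: ALU busy until I3 writes@11
I5  is:16  ro:17  ex:18  wr:19  — struct: ALU busy until I4 writes@15

I4 = (12, 13, 14, 15)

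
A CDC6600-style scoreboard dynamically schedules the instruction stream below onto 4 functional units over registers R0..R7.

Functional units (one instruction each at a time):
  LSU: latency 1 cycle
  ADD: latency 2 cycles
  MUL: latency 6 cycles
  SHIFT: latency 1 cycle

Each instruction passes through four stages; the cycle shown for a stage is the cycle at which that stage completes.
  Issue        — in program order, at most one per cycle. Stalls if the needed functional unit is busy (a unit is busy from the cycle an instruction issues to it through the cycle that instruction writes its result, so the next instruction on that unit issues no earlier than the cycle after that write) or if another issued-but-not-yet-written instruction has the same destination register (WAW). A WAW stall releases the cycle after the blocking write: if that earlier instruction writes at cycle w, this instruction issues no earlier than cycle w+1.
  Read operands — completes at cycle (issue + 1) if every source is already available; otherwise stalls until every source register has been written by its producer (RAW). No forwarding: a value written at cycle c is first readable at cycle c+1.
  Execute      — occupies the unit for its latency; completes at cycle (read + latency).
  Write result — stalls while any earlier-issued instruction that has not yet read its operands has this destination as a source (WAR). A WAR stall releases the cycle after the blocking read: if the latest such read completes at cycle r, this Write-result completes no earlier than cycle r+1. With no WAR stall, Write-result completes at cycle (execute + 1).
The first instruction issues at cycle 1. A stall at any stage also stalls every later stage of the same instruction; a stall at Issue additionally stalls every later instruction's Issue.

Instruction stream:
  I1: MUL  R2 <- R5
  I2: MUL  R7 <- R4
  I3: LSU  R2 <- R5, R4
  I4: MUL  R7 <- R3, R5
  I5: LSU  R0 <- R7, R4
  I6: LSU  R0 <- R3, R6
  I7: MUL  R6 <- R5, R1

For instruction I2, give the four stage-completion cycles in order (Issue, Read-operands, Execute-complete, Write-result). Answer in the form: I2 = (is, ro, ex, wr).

I2 = (10, 11, 17, 18)

cycle 1: I1 dispatched to MUL
cycle 2: I1 operands ready
cycle 8: I1 complete
cycle 9: R2←I1
cycle 10: I2 dispatched to MUL
cycle 11: I2 operands ready · I3 dispatched to LSU
cycle 12: I3 operands ready
cycle 13: I3 complete
cycle 14: R2←I3
cycle 17: I2 complete
cycle 18: R7←I2
cycle 19: I4 dispatched to MUL
cycle 20: I4 operands ready · I5 dispatched to LSU
cycle 26: I4 complete
cycle 27: R7←I4
cycle 28: I5 operands ready
cycle 29: I5 complete
cycle 30: R0←I5
cycle 31: I6 dispatched to LSU
cycle 32: I6 operands ready · I7 dispatched to MUL
cycle 33: I6 complete · I7 operands ready
cycle 34: R0←I6
cycle 39: I7 complete
cycle 40: R6←I7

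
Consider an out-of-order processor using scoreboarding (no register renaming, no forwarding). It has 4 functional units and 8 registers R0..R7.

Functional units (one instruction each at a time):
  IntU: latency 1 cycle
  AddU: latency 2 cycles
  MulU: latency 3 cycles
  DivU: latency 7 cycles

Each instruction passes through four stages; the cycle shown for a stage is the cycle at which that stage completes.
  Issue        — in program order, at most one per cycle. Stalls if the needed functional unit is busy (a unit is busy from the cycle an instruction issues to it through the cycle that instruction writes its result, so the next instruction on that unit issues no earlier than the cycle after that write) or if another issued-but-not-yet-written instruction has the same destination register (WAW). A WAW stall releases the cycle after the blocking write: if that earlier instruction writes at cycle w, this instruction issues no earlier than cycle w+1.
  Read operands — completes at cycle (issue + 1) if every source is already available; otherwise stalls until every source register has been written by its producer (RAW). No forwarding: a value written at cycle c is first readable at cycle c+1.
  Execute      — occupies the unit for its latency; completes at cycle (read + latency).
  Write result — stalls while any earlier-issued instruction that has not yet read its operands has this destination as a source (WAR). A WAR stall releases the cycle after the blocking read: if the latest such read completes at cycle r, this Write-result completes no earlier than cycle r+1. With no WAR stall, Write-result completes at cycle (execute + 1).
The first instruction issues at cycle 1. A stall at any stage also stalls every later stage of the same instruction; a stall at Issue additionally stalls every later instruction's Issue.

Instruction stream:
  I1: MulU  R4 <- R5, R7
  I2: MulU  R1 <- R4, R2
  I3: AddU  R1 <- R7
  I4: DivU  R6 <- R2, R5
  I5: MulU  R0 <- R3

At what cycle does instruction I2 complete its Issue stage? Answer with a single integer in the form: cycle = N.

I1: IS=1 RO=2 EX=5 WR=6
I2: IS=7 RO=8 EX=11 WR=12  [struct: MulU busy until I1 writes@6]
I3: IS=13 RO=14 EX=16 WR=17  [WAW R1: wait I2 write@12]
I4: IS=14 RO=15 EX=22 WR=23
I5: IS=15 RO=16 EX=19 WR=20

cycle = 7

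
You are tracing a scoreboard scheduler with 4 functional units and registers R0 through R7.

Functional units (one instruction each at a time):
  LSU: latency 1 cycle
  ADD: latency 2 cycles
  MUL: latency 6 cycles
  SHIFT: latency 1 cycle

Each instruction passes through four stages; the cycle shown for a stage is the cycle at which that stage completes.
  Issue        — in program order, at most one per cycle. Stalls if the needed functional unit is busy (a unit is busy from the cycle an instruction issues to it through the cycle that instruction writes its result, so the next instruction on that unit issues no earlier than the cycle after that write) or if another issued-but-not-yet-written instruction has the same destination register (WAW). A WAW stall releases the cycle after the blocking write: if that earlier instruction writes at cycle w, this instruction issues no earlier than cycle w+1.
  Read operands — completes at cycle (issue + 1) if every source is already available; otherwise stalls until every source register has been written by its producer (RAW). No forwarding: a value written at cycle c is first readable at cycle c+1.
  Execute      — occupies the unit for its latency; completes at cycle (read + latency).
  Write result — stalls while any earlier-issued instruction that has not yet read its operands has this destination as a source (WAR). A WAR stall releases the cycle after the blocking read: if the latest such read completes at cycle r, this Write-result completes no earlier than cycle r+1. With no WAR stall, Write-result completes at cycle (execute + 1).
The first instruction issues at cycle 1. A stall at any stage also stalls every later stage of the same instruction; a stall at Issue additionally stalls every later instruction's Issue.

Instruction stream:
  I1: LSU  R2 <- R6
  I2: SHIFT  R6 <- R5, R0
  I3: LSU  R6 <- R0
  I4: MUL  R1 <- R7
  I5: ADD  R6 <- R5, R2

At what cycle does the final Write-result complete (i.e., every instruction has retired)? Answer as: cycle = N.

cycle = 15

[I1] 1/2/3/4
[I2] 2/3/4/5
[I3] 6/7/8/9  (WAW R6: wait I2 write@5)
[I4] 7/8/14/15
[I5] 10/11/13/14  (WAW R6: wait I3 write@9)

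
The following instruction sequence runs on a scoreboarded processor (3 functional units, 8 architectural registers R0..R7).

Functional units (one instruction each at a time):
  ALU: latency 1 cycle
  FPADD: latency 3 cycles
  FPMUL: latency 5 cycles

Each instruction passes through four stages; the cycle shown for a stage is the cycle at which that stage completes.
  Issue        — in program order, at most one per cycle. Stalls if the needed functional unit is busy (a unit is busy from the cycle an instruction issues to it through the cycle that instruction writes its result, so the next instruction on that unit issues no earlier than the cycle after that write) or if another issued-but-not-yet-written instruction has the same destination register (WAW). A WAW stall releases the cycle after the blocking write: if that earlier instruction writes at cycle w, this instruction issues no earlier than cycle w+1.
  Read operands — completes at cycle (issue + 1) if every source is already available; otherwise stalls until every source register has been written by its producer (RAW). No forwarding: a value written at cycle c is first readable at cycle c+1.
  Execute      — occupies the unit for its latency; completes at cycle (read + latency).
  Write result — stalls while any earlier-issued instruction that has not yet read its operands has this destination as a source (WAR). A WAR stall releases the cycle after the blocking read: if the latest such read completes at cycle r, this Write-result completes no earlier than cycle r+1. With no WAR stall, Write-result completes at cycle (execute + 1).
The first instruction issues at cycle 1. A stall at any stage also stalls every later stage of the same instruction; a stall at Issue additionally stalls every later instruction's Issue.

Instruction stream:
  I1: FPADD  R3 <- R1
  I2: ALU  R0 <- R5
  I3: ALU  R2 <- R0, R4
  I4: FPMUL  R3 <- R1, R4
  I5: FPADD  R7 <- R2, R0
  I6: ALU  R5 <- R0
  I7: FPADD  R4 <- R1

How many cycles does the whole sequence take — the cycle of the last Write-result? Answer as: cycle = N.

cycle = 20

t=1  I1 dispatched to FPADD
t=2  I1 operands ready, I2 dispatched to ALU
t=3  I2 operands ready
t=4  I2 complete
t=5  I1 complete, R0←I2
t=6  R3←I1, I3 dispatched to ALU
t=7  I3 operands ready, I4 dispatched to FPMUL
t=8  I3 complete, I4 operands ready, I5 dispatched to FPADD
t=9  R2←I3
t=10  I5 operands ready, I6 dispatched to ALU
t=11  I6 operands ready
t=12  I6 complete
t=13  I4 complete, I5 complete, R5←I6
t=14  R3←I4, R7←I5
t=15  I7 dispatched to FPADD
t=16  I7 operands ready
t=19  I7 complete
t=20  R4←I7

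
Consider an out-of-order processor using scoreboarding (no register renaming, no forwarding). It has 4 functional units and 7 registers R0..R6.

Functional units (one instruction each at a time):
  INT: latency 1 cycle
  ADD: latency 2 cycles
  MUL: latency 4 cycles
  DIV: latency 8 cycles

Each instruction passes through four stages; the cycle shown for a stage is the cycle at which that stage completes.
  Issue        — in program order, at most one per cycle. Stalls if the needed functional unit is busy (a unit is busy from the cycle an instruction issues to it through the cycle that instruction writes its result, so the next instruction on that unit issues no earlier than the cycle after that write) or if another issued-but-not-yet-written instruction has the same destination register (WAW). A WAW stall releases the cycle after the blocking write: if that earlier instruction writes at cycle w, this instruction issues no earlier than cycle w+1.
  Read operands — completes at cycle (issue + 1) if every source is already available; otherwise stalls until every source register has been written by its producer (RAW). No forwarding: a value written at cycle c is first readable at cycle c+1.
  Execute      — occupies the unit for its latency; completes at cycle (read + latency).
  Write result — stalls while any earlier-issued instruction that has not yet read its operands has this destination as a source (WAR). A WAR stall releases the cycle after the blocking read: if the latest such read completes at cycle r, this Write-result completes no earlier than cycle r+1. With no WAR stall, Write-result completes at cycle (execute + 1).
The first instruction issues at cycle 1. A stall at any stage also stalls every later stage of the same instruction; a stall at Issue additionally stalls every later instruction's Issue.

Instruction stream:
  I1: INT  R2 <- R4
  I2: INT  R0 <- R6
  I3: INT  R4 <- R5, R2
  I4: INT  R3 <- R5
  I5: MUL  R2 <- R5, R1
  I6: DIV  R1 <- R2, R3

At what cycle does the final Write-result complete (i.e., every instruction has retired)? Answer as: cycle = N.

cycle = 30

I1: IS=1 RO=2 EX=3 WR=4
I2: IS=5 RO=6 EX=7 WR=8  [struct: INT busy until I1 writes@4]
I3: IS=9 RO=10 EX=11 WR=12  [struct: INT busy until I2 writes@8]
I4: IS=13 RO=14 EX=15 WR=16  [struct: INT busy until I3 writes@12]
I5: IS=14 RO=15 EX=19 WR=20
I6: IS=15 RO=21 EX=29 WR=30  [RAW R2: wait I5 write@20]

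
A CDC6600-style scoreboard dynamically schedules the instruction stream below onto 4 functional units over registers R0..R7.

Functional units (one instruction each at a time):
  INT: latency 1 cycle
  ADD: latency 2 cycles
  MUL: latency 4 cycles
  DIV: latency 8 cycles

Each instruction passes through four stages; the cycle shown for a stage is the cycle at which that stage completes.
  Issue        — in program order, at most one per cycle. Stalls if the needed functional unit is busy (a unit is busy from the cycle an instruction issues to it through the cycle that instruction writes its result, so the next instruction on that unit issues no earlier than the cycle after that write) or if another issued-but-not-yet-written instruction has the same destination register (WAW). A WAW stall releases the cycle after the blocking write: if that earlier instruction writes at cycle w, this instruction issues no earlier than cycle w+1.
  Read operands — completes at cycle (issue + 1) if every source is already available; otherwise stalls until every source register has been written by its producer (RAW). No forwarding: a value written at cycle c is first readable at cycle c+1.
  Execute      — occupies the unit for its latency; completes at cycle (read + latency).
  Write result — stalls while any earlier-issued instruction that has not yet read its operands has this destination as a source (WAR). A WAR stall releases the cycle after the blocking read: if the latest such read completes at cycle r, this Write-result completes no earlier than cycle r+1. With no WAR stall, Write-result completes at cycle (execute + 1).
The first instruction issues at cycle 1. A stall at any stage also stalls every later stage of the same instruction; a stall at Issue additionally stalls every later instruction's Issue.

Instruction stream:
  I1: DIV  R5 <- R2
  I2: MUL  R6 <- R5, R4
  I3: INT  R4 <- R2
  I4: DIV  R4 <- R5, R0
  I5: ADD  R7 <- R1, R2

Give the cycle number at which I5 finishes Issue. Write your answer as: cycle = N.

c1: I1→DIV
c2: I1 RO · I2→MUL
c3: I3→INT
c4: I3 RO
c5: I3 EX
c10: I1 EX
c11: I1 WR R5
c12: I2 RO
c13: I3 WR R4
c14: I4→DIV
c15: I4 RO · I5→ADD
c16: I2 EX · I5 RO
c17: I2 WR R6
c18: I5 EX
c19: I5 WR R7
c23: I4 EX
c24: I4 WR R4

cycle = 15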